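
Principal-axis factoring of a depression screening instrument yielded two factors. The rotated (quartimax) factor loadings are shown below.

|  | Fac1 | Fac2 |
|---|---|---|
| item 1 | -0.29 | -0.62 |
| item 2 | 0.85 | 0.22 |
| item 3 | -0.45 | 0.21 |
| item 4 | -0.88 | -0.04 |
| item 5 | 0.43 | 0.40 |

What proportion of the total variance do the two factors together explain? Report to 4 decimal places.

SS loadings by factor: 1.9684, 0.6385; total = 2.6069.
Total variance with 5 standardized items is 5, so the solution explains 2.6069/5 = 0.5214.

0.5214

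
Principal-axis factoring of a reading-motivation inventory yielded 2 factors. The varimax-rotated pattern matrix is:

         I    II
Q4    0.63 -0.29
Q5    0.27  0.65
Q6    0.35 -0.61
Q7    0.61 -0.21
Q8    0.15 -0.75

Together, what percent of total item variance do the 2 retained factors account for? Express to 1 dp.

Communalities: 0.4810, 0.4954, 0.4946, 0.4162, 0.5850; Σh² = 2.4722.
Total variance with 5 standardized items is 5, so the solution explains 2.4722/5 = 0.4944 = 49.44%.

49.4%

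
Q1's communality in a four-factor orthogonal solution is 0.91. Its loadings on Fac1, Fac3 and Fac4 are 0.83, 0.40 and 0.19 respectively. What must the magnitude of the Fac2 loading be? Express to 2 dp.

Under orthogonal rotation h² = Σλ², so λ_Fac2² = h² − (0.8850) = 0.91 − 0.8850 = 0.0250.
|λ| = √0.0250 = 0.1581.

0.16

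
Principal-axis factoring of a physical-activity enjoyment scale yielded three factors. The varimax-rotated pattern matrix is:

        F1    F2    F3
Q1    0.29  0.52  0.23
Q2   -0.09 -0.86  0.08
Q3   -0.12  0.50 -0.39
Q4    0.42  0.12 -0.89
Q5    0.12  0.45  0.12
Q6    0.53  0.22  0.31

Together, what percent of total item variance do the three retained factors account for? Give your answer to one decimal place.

53.6%

Communalities: 0.4074, 0.7541, 0.4165, 0.9829, 0.2313, 0.4254; Σh² = 3.2176.
Total variance with 6 standardized items is 6, so the solution explains 3.2176/6 = 0.5363 = 53.63%.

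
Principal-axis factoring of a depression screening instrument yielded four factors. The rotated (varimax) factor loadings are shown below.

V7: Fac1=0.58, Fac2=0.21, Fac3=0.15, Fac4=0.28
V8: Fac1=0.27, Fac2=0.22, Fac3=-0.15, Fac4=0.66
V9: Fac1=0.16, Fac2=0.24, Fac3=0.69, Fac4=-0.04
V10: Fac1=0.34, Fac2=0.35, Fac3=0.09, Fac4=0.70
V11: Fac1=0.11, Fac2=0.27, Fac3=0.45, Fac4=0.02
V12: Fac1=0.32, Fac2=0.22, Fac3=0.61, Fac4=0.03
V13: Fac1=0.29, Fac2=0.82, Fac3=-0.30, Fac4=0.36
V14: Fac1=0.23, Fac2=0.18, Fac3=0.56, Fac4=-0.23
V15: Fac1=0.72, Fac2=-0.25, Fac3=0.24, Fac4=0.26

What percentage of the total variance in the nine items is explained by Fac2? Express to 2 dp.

12.90%

SS loadings for Fac2 = 0.21² + 0.22² + 0.24² + 0.35² + 0.27² + 0.22² + 0.82² + 0.18² + (-0.25)² = 1.1612
With 9 standardized items, total variance = 9. Proportion = 1.1612/9 = 0.1290 → 12.90%.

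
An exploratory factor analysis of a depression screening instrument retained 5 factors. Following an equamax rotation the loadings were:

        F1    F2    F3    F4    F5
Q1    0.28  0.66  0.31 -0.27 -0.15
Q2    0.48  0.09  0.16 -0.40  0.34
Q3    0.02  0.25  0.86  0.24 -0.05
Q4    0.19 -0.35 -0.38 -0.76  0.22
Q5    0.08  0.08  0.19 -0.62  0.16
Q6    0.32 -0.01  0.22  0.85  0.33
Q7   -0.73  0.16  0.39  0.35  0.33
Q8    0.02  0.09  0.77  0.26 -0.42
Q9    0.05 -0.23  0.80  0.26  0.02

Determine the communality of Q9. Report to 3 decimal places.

0.763

h² = 0.05² + (-0.23)² + 0.80² + 0.26² + 0.02² = 0.0025 + 0.0529 + 0.6400 + 0.0676 + 0.0004 = 0.7634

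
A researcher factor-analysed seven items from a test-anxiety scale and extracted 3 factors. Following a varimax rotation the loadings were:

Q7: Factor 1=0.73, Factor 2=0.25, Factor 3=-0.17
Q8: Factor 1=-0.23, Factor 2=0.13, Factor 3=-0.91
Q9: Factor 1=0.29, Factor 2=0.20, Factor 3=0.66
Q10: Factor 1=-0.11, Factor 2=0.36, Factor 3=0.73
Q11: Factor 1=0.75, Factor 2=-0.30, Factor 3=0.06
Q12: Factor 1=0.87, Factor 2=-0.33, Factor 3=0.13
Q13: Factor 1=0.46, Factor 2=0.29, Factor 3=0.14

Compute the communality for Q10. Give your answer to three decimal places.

0.675

h² = (-0.11)² + 0.36² + 0.73² = 0.0121 + 0.1296 + 0.5329 = 0.6746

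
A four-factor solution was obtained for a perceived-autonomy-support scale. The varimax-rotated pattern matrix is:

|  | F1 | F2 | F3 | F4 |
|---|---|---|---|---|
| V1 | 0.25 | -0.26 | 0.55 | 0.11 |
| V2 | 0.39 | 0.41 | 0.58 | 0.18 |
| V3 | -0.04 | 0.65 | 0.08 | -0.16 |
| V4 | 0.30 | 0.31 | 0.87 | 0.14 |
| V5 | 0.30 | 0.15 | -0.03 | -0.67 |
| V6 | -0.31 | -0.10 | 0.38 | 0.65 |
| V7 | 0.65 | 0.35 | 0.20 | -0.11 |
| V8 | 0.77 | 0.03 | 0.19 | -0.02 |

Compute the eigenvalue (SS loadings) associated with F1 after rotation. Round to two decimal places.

1.51

SS loadings for F1 = 0.25² + 0.39² + (-0.04)² + 0.30² + 0.30² + (-0.31)² + 0.65² + 0.77² = 0.0625 + 0.1521 + 0.0016 + 0.0900 + 0.0900 + 0.0961 + 0.4225 + 0.5929 = 1.5077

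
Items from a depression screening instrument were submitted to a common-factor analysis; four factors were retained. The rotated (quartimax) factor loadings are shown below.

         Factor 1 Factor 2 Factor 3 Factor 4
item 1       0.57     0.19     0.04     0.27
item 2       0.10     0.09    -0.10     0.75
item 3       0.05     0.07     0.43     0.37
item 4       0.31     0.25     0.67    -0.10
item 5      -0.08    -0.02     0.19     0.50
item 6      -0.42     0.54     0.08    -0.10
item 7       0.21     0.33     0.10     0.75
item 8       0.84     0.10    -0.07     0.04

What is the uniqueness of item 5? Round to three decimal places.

h² = (-0.08)² + (-0.02)² + 0.19² + 0.50² = 0.0064 + 0.0004 + 0.0361 + 0.2500 = 0.2929
Uniqueness u² = 1 − h² = 1 − 0.2929 = 0.7071

0.707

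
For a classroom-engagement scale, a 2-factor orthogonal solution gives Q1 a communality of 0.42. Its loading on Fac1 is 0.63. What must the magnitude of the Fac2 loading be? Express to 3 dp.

0.152

Under orthogonal rotation h² = Σλ², so λ_Fac2² = h² − (0.3969) = 0.42 − 0.3969 = 0.0231.
|λ| = √0.0231 = 0.1520.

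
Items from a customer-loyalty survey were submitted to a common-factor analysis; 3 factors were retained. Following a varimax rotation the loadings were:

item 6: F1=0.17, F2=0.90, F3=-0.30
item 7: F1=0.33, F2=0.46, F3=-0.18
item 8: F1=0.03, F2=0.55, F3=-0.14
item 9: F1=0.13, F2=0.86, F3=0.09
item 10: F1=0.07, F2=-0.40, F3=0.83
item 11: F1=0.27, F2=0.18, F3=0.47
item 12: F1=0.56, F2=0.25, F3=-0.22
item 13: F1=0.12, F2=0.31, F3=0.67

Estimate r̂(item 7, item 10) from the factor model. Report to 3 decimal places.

-0.310

r̂ = Σ λ_i·λ_j across factors = (0.33)(0.07) + (0.46)(-0.40) + (-0.18)(0.83)
  = +0.0231 -0.1840 -0.1494 = -0.3103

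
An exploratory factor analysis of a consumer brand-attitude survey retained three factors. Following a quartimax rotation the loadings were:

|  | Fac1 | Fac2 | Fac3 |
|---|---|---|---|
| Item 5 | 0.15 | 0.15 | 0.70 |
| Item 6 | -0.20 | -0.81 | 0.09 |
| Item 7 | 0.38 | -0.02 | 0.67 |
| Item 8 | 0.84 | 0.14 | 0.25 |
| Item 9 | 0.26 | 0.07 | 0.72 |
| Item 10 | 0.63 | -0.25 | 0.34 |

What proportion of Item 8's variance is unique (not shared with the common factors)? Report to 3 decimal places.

0.212

h² = 0.84² + 0.14² + 0.25² = 0.7056 + 0.0196 + 0.0625 = 0.7877
Uniqueness u² = 1 − h² = 1 − 0.7877 = 0.2123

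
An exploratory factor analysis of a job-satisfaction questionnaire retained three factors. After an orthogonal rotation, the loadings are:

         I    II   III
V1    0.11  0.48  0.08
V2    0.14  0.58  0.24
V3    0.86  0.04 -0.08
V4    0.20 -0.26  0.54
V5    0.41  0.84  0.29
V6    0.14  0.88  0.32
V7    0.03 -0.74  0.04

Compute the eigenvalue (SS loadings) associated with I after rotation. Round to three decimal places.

SS loadings for I = 0.11² + 0.14² + 0.86² + 0.20² + 0.41² + 0.14² + 0.03² = 0.0121 + 0.0196 + 0.7396 + 0.0400 + 0.1681 + 0.0196 + 0.0009 = 0.9999

1.000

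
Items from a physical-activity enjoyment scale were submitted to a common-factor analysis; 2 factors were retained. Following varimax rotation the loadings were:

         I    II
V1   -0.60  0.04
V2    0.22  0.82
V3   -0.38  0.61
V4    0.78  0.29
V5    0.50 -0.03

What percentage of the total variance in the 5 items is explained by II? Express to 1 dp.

SS loadings for II = 0.04² + 0.82² + 0.61² + 0.29² + (-0.03)² = 1.1311
With 5 standardized items, total variance = 5. Proportion = 1.1311/5 = 0.2262 → 22.62%.

22.6%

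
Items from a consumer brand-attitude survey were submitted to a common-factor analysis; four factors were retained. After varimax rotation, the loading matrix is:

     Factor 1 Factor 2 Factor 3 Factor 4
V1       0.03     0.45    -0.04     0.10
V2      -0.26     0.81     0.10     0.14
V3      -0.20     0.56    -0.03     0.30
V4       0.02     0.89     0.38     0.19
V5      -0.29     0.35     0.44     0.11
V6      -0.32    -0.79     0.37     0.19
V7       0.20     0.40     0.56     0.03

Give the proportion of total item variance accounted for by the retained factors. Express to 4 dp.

0.6017

Communalities: 0.2150, 0.7533, 0.4445, 0.9730, 0.4123, 0.8995, 0.5145; Σh² = 4.2121.
Total variance with 7 standardized items is 7, so the solution explains 4.2121/7 = 0.6017.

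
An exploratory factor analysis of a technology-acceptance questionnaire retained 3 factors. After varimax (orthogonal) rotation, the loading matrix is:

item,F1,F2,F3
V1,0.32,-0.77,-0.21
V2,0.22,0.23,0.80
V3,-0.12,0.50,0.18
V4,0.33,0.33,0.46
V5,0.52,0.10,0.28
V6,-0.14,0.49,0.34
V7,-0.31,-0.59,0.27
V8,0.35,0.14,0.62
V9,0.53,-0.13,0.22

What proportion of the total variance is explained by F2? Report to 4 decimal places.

0.1822

SS loadings for F2 = (-0.77)² + 0.23² + 0.50² + 0.33² + 0.10² + 0.49² + (-0.59)² + 0.14² + (-0.13)² = 1.6394
Proportion of variance = 1.6394 / 9 = 0.1822.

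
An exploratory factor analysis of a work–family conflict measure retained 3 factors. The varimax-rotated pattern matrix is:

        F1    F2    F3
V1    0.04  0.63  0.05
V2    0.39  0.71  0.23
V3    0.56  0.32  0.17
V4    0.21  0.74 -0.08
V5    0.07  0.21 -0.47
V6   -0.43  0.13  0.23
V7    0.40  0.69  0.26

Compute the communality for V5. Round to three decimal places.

h² = 0.07² + 0.21² + (-0.47)² = 0.0049 + 0.0441 + 0.2209 = 0.2699

0.270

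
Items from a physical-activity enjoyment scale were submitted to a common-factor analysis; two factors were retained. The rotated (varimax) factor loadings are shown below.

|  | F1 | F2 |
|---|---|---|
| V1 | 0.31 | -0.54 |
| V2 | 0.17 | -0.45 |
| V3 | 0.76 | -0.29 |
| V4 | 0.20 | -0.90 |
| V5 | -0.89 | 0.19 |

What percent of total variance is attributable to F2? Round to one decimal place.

SS loadings for F2 = (-0.54)² + (-0.45)² + (-0.29)² + (-0.90)² + 0.19² = 1.4243
With 5 standardized items, total variance = 5. Proportion = 1.4243/5 = 0.2849 → 28.49%.

28.5%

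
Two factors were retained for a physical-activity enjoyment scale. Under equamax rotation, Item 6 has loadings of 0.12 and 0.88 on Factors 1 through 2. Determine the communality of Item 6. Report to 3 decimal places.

0.789

h² = 0.12² + 0.88² = 0.0144 + 0.7744 = 0.7888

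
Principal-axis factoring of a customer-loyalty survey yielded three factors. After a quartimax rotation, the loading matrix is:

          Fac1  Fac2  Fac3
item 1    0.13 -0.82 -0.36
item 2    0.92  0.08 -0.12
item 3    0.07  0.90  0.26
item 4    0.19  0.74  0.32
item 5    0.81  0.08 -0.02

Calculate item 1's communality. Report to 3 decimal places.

h² = 0.13² + (-0.82)² + (-0.36)² = 0.0169 + 0.6724 + 0.1296 = 0.8189

0.819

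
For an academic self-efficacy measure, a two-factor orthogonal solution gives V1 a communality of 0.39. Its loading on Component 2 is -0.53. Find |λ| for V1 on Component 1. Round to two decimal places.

0.33

Under orthogonal rotation h² = Σλ², so λ_Component 1² = h² − (0.2809) = 0.39 − 0.2809 = 0.1091.
|λ| = √0.1091 = 0.3303.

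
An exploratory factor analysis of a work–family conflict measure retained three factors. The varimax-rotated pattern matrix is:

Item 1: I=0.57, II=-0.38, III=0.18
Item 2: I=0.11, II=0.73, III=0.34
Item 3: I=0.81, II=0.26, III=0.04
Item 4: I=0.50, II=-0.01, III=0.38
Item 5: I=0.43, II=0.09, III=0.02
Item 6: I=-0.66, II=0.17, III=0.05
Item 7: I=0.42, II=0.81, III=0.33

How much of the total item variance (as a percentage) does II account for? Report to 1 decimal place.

20.5%

SS loadings for II = (-0.38)² + 0.73² + 0.26² + (-0.01)² + 0.09² + 0.17² + 0.81² = 1.4381
With 7 standardized items, total variance = 7. Proportion = 1.4381/7 = 0.2054 → 20.54%.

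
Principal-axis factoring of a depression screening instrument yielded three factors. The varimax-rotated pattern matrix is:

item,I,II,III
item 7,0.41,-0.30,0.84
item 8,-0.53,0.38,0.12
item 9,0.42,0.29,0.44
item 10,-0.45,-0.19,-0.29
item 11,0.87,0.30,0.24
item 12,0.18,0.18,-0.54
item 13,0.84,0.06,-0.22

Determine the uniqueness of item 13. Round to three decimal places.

0.242

h² = 0.84² + 0.06² + (-0.22)² = 0.7056 + 0.0036 + 0.0484 = 0.7576
Uniqueness u² = 1 − h² = 1 − 0.7576 = 0.2424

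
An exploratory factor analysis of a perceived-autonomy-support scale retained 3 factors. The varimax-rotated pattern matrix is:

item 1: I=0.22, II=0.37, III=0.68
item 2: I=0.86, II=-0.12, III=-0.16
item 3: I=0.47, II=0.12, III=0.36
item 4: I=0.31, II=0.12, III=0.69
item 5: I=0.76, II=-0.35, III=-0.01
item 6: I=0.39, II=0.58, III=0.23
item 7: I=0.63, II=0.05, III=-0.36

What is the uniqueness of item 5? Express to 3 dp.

h² = 0.76² + (-0.35)² + (-0.01)² = 0.5776 + 0.1225 + 0.0001 = 0.7002
Uniqueness u² = 1 − h² = 1 − 0.7002 = 0.2998

0.300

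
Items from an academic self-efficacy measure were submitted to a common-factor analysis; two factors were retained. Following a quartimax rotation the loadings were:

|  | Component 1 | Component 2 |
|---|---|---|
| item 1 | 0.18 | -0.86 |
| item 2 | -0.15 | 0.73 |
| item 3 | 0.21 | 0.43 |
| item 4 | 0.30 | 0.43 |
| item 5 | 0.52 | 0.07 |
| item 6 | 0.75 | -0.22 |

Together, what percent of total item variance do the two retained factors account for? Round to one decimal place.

SS loadings by factor: 1.0219, 1.6956; total = 2.7175.
Total variance with 6 standardized items is 6, so the solution explains 2.7175/6 = 0.4529 = 45.29%.

45.3%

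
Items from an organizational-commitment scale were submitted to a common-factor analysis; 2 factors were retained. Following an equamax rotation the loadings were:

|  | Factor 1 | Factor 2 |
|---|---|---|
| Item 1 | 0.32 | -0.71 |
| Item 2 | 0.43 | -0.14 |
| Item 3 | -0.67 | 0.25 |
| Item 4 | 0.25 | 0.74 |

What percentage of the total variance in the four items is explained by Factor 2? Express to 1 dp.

28.3%

SS loadings for Factor 2 = (-0.71)² + (-0.14)² + 0.25² + 0.74² = 1.1338
With 4 standardized items, total variance = 4. Proportion = 1.1338/4 = 0.2834 → 28.34%.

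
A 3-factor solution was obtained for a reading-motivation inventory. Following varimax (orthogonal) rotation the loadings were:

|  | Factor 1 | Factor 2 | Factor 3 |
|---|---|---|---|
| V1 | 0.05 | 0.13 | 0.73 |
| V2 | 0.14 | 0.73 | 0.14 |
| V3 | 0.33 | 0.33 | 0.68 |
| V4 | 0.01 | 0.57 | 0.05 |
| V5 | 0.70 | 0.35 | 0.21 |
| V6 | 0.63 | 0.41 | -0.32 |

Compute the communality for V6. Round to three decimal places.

h² = 0.63² + 0.41² + (-0.32)² = 0.3969 + 0.1681 + 0.1024 = 0.6674

0.667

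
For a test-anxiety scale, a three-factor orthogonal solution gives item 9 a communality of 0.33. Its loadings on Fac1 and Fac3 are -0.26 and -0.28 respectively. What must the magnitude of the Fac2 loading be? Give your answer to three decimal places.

0.429

Under orthogonal rotation h² = Σλ², so λ_Fac2² = h² − (0.1460) = 0.33 − 0.1460 = 0.1840.
|λ| = √0.1840 = 0.4290.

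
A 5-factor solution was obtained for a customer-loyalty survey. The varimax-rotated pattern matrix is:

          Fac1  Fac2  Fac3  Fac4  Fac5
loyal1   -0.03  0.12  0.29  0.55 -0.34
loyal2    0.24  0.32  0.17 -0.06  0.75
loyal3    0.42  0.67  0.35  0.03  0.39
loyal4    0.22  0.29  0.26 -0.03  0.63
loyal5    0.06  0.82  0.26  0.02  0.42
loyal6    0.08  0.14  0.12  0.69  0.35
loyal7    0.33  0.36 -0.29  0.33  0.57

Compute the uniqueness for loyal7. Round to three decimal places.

0.244

h² = 0.33² + 0.36² + (-0.29)² + 0.33² + 0.57² = 0.1089 + 0.1296 + 0.0841 + 0.1089 + 0.3249 = 0.7564
Uniqueness u² = 1 − h² = 1 − 0.7564 = 0.2436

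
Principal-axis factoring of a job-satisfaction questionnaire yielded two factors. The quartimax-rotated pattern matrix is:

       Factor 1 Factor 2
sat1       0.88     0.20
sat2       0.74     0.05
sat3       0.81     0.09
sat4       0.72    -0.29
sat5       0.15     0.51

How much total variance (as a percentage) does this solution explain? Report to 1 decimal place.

Communalities: 0.8144, 0.5501, 0.6642, 0.6025, 0.2826; Σh² = 2.9138.
Total variance with 5 standardized items is 5, so the solution explains 2.9138/5 = 0.5828 = 58.28%.

58.3%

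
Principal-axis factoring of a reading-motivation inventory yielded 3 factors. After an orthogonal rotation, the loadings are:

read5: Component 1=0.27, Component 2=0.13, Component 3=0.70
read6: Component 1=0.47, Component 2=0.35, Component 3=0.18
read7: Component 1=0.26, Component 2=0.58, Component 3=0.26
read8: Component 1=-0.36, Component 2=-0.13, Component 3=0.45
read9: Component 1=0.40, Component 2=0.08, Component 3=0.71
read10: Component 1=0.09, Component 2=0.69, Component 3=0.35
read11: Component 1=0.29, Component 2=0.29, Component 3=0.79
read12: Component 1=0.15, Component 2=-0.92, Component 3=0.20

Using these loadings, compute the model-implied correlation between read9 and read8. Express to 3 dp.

0.165

r̂ = Σ λ_i·λ_j across factors = (0.40)(-0.36) + (0.08)(-0.13) + (0.71)(0.45)
  = -0.1440 -0.0104 +0.3195 = 0.1651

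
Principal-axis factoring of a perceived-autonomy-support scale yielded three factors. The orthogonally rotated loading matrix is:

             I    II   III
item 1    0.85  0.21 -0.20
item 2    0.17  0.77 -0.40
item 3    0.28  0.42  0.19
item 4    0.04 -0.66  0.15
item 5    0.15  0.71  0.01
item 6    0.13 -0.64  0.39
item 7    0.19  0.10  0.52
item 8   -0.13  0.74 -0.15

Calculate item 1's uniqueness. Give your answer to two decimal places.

h² = 0.85² + 0.21² + (-0.20)² = 0.7225 + 0.0441 + 0.0400 = 0.8066
Uniqueness u² = 1 − h² = 1 − 0.8066 = 0.1934

0.19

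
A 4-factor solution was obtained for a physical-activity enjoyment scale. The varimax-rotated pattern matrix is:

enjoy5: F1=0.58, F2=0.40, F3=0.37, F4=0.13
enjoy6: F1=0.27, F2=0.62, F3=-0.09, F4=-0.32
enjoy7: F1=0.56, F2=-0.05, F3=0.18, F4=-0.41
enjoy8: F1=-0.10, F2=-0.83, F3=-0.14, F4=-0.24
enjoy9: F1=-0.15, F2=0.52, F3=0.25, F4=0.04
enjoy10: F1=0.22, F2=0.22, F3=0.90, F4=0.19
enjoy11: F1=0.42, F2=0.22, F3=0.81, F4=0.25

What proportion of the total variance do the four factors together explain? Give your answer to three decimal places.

0.679

Communalities: 0.6502, 0.5678, 0.5166, 0.7761, 0.3570, 0.9429, 0.9434; Σh² = 4.7540.
Total variance with 7 standardized items is 7, so the solution explains 4.7540/7 = 0.6791.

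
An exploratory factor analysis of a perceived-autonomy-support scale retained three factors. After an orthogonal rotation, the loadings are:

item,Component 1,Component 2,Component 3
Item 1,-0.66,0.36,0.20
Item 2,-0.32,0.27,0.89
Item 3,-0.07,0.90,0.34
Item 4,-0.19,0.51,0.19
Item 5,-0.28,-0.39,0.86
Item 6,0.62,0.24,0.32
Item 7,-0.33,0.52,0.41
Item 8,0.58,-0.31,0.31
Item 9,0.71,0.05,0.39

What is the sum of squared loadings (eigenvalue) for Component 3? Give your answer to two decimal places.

SS loadings for Component 3 = 0.20² + 0.89² + 0.34² + 0.19² + 0.86² + 0.32² + 0.41² + 0.31² + 0.39² = 0.0400 + 0.7921 + 0.1156 + 0.0361 + 0.7396 + 0.1024 + 0.1681 + 0.0961 + 0.1521 = 2.2421

2.24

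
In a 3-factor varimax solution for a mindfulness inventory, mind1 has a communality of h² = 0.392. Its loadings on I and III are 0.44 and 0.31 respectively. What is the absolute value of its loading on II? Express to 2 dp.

Under orthogonal rotation h² = Σλ², so λ_II² = h² − (0.2897) = 0.392 − 0.2897 = 0.1023.
|λ| = √0.1023 = 0.3198.

0.32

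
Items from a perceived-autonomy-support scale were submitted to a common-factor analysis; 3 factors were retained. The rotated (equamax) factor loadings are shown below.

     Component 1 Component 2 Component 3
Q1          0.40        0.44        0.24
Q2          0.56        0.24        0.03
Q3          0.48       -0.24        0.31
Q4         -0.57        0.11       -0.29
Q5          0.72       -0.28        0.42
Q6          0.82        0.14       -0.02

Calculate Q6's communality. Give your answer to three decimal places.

0.692

h² = 0.82² + 0.14² + (-0.02)² = 0.6724 + 0.0196 + 0.0004 = 0.6924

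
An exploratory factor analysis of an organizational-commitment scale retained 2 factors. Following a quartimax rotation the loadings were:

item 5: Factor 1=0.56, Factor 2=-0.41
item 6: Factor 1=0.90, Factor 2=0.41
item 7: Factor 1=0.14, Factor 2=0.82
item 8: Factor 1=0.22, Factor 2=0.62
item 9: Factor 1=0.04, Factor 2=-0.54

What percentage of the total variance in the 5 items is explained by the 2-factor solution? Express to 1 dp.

SS loadings by factor: 1.1932, 1.6846; total = 2.8778.
Total variance with 5 standardized items is 5, so the solution explains 2.8778/5 = 0.5756 = 57.56%.

57.6%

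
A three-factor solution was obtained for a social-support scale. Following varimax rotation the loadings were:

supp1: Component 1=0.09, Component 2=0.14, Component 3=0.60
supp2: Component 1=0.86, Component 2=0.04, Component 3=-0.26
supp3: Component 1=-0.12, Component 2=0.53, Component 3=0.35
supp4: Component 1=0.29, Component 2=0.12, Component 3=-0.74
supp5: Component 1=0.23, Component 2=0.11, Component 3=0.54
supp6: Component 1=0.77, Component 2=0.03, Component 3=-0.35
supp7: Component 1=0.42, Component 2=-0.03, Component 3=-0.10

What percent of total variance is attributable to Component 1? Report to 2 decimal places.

23.83%

SS loadings for Component 1 = 0.09² + 0.86² + (-0.12)² + 0.29² + 0.23² + 0.77² + 0.42² = 1.6684
With 7 standardized items, total variance = 7. Proportion = 1.6684/7 = 0.2383 → 23.83%.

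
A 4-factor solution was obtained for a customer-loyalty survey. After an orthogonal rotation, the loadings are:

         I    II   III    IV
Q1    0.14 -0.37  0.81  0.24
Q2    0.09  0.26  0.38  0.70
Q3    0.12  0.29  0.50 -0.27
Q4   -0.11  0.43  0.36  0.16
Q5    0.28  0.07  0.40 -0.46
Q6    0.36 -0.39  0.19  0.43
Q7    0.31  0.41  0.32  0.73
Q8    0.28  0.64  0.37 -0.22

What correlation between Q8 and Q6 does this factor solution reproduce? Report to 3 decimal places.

r̂ = Σ λ_i·λ_j across factors = (0.28)(0.36) + (0.64)(-0.39) + (0.37)(0.19) + (-0.22)(0.43)
  = +0.1008 -0.2496 +0.0703 -0.0946 = -0.1731

-0.173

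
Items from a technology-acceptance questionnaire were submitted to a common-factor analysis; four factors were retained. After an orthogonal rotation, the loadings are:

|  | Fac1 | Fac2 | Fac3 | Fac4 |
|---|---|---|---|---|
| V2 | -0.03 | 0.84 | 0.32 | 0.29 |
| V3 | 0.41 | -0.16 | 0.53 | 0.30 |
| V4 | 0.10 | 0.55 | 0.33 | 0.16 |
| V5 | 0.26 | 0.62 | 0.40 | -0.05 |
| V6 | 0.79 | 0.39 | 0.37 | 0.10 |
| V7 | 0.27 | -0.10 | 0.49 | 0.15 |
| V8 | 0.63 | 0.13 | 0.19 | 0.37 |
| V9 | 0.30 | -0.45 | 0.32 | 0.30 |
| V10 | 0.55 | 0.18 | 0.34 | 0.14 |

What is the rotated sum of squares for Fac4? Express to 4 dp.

0.4812

SS loadings for Fac4 = 0.29² + 0.30² + 0.16² + (-0.05)² + 0.10² + 0.15² + 0.37² + 0.30² + 0.14² = 0.0841 + 0.0900 + 0.0256 + 0.0025 + 0.0100 + 0.0225 + 0.1369 + 0.0900 + 0.0196 = 0.4812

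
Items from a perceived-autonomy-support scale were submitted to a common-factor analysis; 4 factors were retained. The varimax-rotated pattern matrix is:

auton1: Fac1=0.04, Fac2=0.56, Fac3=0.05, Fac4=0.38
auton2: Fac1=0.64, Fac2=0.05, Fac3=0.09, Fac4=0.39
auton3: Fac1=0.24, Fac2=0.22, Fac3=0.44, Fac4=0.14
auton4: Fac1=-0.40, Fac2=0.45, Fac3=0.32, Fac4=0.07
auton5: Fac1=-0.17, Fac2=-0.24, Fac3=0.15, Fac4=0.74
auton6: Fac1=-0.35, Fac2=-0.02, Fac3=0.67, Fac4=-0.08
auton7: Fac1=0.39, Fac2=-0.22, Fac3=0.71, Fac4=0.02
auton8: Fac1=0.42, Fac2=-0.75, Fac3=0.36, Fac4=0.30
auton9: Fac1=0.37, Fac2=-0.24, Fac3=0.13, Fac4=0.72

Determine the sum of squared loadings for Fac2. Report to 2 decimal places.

1.29

SS loadings for Fac2 = 0.56² + 0.05² + 0.22² + 0.45² + (-0.24)² + (-0.02)² + (-0.22)² + (-0.75)² + (-0.24)² = 0.3136 + 0.0025 + 0.0484 + 0.2025 + 0.0576 + 0.0004 + 0.0484 + 0.5625 + 0.0576 = 1.2935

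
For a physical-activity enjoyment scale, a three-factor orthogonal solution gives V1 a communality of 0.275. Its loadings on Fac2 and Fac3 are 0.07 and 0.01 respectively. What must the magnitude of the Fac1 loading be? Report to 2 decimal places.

Under orthogonal rotation h² = Σλ², so λ_Fac1² = h² − (0.0050) = 0.275 − 0.0050 = 0.2700.
|λ| = √0.2700 = 0.5196.

0.52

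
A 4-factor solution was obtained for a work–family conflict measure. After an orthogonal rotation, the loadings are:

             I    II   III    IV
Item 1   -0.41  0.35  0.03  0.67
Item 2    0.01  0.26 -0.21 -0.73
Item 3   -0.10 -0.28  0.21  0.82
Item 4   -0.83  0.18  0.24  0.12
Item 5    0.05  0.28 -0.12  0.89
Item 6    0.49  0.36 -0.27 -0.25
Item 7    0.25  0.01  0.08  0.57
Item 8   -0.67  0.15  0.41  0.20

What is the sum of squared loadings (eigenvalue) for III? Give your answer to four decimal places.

0.4085

SS loadings for III = 0.03² + (-0.21)² + 0.21² + 0.24² + (-0.12)² + (-0.27)² + 0.08² + 0.41² = 0.0009 + 0.0441 + 0.0441 + 0.0576 + 0.0144 + 0.0729 + 0.0064 + 0.1681 = 0.4085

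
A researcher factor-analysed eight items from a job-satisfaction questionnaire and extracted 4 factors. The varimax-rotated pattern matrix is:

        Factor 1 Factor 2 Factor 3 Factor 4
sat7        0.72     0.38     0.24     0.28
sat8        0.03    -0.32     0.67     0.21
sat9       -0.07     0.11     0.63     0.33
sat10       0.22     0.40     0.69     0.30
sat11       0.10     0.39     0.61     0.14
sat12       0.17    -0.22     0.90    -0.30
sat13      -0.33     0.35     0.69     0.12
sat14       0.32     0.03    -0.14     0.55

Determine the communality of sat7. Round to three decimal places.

h² = 0.72² + 0.38² + 0.24² + 0.28² = 0.5184 + 0.1444 + 0.0576 + 0.0784 = 0.7988

0.799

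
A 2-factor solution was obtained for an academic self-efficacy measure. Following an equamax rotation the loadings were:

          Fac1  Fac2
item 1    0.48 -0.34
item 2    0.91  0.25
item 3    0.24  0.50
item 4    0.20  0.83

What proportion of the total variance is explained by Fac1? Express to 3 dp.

SS loadings for Fac1 = 0.48² + 0.91² + 0.24² + 0.20² = 1.1561
Proportion of variance = 1.1561 / 4 = 0.2890.

0.289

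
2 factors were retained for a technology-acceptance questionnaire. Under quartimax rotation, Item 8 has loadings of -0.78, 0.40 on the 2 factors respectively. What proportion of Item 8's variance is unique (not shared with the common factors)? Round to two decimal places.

h² = (-0.78)² + 0.40² = 0.6084 + 0.1600 = 0.7684
Uniqueness u² = 1 − h² = 1 − 0.7684 = 0.2316

0.23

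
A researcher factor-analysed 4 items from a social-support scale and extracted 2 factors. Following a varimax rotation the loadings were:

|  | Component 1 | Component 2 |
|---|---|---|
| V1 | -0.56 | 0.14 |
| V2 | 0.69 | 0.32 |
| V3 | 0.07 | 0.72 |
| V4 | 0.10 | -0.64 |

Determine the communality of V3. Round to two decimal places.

0.52

h² = 0.07² + 0.72² = 0.0049 + 0.5184 = 0.5233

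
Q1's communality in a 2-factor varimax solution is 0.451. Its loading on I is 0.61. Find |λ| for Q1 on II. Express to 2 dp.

Under orthogonal rotation h² = Σλ², so λ_II² = h² − (0.3721) = 0.451 − 0.3721 = 0.0789.
|λ| = √0.0789 = 0.2809.

0.28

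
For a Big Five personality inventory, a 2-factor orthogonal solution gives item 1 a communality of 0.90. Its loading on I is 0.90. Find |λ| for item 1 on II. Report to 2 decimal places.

0.30

Under orthogonal rotation h² = Σλ², so λ_II² = h² − (0.8100) = 0.90 − 0.8100 = 0.0900.
|λ| = √0.0900 = 0.3000.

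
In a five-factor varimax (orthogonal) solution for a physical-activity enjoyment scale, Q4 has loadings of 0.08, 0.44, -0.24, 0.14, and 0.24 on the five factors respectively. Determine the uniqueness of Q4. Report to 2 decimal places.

0.67

h² = 0.08² + 0.44² + (-0.24)² + 0.14² + 0.24² = 0.0064 + 0.1936 + 0.0576 + 0.0196 + 0.0576 = 0.3348
Uniqueness u² = 1 − h² = 1 − 0.3348 = 0.6652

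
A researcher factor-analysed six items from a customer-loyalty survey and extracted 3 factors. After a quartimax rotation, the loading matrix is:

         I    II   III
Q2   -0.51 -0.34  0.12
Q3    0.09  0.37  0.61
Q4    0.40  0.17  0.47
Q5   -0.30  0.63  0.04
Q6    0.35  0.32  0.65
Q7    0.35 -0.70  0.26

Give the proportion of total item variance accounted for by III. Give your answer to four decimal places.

SS loadings for III = 0.12² + 0.61² + 0.47² + 0.04² + 0.65² + 0.26² = 1.0991
Proportion of variance = 1.0991 / 6 = 0.1832.

0.1832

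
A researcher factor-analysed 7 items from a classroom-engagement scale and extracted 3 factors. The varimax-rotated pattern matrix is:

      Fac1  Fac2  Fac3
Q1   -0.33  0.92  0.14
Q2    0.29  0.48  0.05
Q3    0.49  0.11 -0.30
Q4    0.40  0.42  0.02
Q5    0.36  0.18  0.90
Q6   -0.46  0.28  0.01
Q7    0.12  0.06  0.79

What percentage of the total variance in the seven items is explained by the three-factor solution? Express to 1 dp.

SS loadings by factor: 0.9487, 1.3797, 1.5467; total = 3.8751.
Total variance with 7 standardized items is 7, so the solution explains 3.8751/7 = 0.5536 = 55.36%.

55.4%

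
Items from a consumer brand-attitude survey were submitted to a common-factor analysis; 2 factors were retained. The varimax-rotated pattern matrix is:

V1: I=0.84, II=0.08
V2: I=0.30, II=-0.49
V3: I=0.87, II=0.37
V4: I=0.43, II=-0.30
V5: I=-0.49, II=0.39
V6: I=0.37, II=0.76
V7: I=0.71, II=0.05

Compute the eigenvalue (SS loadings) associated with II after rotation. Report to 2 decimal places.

1.21

SS loadings for II = 0.08² + (-0.49)² + 0.37² + (-0.30)² + 0.39² + 0.76² + 0.05² = 0.0064 + 0.2401 + 0.1369 + 0.0900 + 0.1521 + 0.5776 + 0.0025 = 1.2056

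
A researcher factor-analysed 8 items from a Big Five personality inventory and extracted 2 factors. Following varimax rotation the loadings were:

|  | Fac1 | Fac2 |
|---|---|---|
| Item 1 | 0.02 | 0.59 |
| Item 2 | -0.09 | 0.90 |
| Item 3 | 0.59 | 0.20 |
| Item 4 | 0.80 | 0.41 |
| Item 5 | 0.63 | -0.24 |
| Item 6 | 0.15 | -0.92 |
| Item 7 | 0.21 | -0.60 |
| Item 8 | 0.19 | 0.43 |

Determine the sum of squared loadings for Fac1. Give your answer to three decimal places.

1.496

SS loadings for Fac1 = 0.02² + (-0.09)² + 0.59² + 0.80² + 0.63² + 0.15² + 0.21² + 0.19² = 0.0004 + 0.0081 + 0.3481 + 0.6400 + 0.3969 + 0.0225 + 0.0441 + 0.0361 = 1.4962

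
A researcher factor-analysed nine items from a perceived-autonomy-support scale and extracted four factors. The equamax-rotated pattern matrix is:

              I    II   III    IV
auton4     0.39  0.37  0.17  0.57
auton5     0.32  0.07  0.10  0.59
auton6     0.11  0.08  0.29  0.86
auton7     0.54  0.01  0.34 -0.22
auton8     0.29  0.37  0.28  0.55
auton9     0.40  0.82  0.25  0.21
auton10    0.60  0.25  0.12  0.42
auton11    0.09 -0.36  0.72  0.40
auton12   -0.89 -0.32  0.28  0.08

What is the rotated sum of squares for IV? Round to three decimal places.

2.150

SS loadings for IV = 0.57² + 0.59² + 0.86² + (-0.22)² + 0.55² + 0.21² + 0.42² + 0.40² + 0.08² = 0.3249 + 0.3481 + 0.7396 + 0.0484 + 0.3025 + 0.0441 + 0.1764 + 0.1600 + 0.0064 = 2.1504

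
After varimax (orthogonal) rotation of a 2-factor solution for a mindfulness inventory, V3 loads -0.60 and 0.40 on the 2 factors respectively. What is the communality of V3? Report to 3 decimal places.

h² = (-0.60)² + 0.40² = 0.3600 + 0.1600 = 0.5200

0.520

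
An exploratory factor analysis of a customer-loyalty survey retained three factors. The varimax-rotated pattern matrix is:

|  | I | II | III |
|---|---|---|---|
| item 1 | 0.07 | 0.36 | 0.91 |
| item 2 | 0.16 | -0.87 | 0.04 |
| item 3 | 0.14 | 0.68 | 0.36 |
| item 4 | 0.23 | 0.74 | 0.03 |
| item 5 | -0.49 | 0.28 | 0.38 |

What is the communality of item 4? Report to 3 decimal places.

h² = 0.23² + 0.74² + 0.03² = 0.0529 + 0.5476 + 0.0009 = 0.6014

0.601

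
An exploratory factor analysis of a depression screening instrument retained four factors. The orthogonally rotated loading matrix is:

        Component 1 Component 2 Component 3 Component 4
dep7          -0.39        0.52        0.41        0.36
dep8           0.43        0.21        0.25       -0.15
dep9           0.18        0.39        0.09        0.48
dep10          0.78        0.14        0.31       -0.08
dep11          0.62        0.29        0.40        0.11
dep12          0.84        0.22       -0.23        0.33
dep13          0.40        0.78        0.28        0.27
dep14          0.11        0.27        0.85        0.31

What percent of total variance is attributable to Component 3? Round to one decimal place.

16.9%

SS loadings for Component 3 = 0.41² + 0.25² + 0.09² + 0.31² + 0.40² + (-0.23)² + 0.28² + 0.85² = 1.3486
With 8 standardized items, total variance = 8. Proportion = 1.3486/8 = 0.1686 → 16.86%.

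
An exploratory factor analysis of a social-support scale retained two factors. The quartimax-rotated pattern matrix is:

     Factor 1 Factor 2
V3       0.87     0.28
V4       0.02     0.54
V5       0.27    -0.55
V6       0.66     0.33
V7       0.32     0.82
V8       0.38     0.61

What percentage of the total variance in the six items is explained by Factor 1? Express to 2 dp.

SS loadings for Factor 1 = 0.87² + 0.02² + 0.27² + 0.66² + 0.32² + 0.38² = 1.5126
With 6 standardized items, total variance = 6. Proportion = 1.5126/6 = 0.2521 → 25.21%.

25.21%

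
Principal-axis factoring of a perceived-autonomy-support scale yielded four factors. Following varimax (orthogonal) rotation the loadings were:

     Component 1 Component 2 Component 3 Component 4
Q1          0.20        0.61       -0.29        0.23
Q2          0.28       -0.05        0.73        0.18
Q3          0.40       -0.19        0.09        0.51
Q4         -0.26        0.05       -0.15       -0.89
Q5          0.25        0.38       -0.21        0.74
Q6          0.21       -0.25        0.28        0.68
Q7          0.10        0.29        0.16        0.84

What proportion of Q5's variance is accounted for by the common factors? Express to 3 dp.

0.799

h² = 0.25² + 0.38² + (-0.21)² + 0.74² = 0.0625 + 0.1444 + 0.0441 + 0.5476 = 0.7986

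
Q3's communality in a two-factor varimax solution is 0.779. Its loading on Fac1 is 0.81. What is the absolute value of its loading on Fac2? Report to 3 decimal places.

0.351

Under orthogonal rotation h² = Σλ², so λ_Fac2² = h² − (0.6561) = 0.779 − 0.6561 = 0.1229.
|λ| = √0.1229 = 0.3506.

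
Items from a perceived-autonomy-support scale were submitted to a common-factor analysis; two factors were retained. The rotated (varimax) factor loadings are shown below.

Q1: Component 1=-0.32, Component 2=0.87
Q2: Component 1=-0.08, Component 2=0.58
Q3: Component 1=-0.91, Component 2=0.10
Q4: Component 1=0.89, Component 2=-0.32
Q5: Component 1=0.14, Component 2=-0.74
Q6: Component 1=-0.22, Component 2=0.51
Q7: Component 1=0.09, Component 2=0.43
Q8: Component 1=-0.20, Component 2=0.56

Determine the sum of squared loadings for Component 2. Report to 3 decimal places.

2.512

SS loadings for Component 2 = 0.87² + 0.58² + 0.10² + (-0.32)² + (-0.74)² + 0.51² + 0.43² + 0.56² = 0.7569 + 0.3364 + 0.0100 + 0.1024 + 0.5476 + 0.2601 + 0.1849 + 0.3136 = 2.5119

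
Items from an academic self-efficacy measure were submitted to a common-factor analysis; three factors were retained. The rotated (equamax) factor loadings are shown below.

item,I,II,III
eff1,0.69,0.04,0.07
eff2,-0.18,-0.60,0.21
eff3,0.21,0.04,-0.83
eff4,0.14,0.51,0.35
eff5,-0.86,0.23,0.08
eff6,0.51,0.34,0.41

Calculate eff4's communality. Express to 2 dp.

h² = 0.14² + 0.51² + 0.35² = 0.0196 + 0.2601 + 0.1225 = 0.4022

0.40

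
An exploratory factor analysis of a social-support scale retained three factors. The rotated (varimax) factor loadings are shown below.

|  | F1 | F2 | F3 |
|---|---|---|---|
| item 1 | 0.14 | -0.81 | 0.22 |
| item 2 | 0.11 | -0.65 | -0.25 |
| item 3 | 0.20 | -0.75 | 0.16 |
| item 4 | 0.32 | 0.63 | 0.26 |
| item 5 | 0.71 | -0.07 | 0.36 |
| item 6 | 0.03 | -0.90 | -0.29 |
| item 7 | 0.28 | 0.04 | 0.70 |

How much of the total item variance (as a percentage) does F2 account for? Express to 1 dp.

SS loadings for F2 = (-0.81)² + (-0.65)² + (-0.75)² + 0.63² + (-0.07)² + (-0.90)² + 0.04² = 2.8545
With 7 standardized items, total variance = 7. Proportion = 2.8545/7 = 0.4078 → 40.78%.

40.8%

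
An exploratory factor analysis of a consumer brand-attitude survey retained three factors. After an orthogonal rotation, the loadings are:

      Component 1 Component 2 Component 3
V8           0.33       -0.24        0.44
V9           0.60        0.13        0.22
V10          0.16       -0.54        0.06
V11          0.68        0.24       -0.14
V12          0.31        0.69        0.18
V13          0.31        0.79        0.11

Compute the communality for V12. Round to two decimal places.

h² = 0.31² + 0.69² + 0.18² = 0.0961 + 0.4761 + 0.0324 = 0.6046

0.60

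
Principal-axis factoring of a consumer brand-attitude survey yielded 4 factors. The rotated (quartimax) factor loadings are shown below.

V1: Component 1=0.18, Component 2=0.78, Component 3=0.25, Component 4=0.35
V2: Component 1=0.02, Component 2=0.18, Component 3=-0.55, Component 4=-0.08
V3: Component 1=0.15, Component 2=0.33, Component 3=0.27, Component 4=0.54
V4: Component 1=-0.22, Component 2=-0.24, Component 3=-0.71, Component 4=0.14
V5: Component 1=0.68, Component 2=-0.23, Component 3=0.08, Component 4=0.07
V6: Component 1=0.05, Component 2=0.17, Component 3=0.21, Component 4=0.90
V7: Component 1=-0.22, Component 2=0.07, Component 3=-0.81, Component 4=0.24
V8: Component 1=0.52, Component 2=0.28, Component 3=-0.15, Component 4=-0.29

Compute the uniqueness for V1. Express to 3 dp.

0.174

h² = 0.18² + 0.78² + 0.25² + 0.35² = 0.0324 + 0.6084 + 0.0625 + 0.1225 = 0.8258
Uniqueness u² = 1 − h² = 1 − 0.8258 = 0.1742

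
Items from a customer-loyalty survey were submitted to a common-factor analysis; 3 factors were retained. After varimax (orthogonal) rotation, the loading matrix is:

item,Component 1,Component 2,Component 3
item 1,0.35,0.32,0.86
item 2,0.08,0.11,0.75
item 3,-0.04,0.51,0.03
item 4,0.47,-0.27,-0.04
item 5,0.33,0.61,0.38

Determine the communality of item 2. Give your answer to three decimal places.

0.581

h² = 0.08² + 0.11² + 0.75² = 0.0064 + 0.0121 + 0.5625 = 0.5810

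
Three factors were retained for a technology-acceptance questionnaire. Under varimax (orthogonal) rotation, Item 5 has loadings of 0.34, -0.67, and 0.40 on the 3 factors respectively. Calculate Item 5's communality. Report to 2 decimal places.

h² = 0.34² + (-0.67)² + 0.40² = 0.1156 + 0.4489 + 0.1600 = 0.7245

0.72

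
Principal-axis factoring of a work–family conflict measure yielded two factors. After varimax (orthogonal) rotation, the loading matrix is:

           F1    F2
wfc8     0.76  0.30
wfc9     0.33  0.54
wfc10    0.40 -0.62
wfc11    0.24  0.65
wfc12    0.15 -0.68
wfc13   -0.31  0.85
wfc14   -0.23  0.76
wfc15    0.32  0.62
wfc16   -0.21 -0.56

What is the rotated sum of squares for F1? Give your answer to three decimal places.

SS loadings for F1 = 0.76² + 0.33² + 0.40² + 0.24² + 0.15² + (-0.31)² + (-0.23)² + 0.32² + (-0.21)² = 0.5776 + 0.1089 + 0.1600 + 0.0576 + 0.0225 + 0.0961 + 0.0529 + 0.1024 + 0.0441 = 1.2221

1.222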